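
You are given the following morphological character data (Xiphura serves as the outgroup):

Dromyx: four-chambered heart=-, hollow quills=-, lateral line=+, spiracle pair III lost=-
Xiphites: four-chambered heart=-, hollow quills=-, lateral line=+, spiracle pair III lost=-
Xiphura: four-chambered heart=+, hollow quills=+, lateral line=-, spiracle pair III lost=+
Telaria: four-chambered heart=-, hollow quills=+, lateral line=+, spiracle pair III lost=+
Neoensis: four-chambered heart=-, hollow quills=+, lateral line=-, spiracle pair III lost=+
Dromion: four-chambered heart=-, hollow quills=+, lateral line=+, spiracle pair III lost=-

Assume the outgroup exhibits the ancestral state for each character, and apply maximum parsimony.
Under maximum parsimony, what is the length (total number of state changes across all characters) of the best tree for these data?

4

Character polarity is set by the outgroup: the derived state is whichever differs from the outgroup's state, so for four-chambered heart, hollow quills, spiracle pair III lost the derived state is '-', and for the remaining characters it is '+'.
All ingroup taxa share the derived state '-' for four-chambered heart; it defines the ingroup but does not resolve relationships within it.
hollow quills (derived state '-') is shared by Dromyx and Xiphites — a synapomorphy uniting that clade.
lateral line: derived state '+' in Dromion, Dromyx, Telaria, and Xiphites only — synapomorphy for {Dromion, Dromyx, Telaria, Xiphites}.
spiracle pair III lost (derived state '-') is shared by Dromion, Dromyx, and Xiphites — a synapomorphy uniting that clade.
Most parsimonious ingroup topology: ((((Dromyx,Xiphites),Dromion),Telaria),Neoensis).
Changes per character on this tree: four-chambered heart: 1; hollow quills: 1; lateral line: 1; spiracle pair III lost: 1.
Total = 4.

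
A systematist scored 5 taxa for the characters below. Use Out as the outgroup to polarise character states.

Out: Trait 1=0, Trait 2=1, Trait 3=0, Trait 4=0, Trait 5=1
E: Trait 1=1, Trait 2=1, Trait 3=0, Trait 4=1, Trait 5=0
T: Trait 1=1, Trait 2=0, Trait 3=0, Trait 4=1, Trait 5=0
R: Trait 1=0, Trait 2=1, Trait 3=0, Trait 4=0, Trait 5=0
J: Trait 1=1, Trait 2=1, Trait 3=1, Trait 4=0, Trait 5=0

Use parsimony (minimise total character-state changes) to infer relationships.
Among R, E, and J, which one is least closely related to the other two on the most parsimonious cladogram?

Character polarity is set by the outgroup: the derived state is whichever differs from the outgroup's state, so for Trait 2, Trait 5 the derived state is '0', and for the remaining characters it is '1'.
Only E, J, and T show the derived state '1' for Trait 1, supporting them as a clade.
Trait 2: derived state '0' in T only — an autapomorphy, so it tells us nothing about relationships among taxa.
Trait 3: derived state '1' in J only — an autapomorphy, so it tells us nothing about relationships among taxa.
Trait 4 (derived state '1') is shared by E and T — a synapomorphy uniting that clade.
Trait 5 (derived state '0') is shared by all ingroup taxa — unites the whole ingroup.
Most parsimonious ingroup topology: (((E,T),J),R).
J and E share a more recent common ancestor with each other than either does with R, so R is the least closely related of the three.

R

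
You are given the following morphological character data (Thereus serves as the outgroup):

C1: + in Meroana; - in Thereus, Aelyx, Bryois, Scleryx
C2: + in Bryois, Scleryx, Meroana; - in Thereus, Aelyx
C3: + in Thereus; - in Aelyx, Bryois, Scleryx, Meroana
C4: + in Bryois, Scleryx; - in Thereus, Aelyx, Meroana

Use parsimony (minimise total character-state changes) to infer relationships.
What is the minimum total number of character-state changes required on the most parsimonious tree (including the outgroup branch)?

Character polarity is set by the outgroup: the derived state is whichever differs from the outgroup's state, so for C3 the derived state is '-', and for the remaining characters it is '+'.
C1: derived state '+' in Meroana only — an autapomorphy, so it tells us nothing about relationships among taxa.
C2 (derived state '+') is shared by Bryois, Meroana, and Scleryx — a synapomorphy uniting that clade.
C3 (derived state '-') is shared by all ingroup taxa — unites the whole ingroup.
C4: derived state '+' in Bryois and Scleryx only — synapomorphy for {Bryois, Scleryx}.
Most parsimonious ingroup topology: (Aelyx,((Bryois,Scleryx),Meroana)).
Changes per character on this tree: C1: 1; C2: 1; C3: 1; C4: 1.
Total = 4.

4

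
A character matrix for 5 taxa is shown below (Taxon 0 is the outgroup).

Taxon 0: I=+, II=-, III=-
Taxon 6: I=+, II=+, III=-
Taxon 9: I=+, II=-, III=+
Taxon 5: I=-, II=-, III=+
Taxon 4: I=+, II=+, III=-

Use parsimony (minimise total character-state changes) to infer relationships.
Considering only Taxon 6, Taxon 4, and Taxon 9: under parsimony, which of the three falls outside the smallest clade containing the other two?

Character polarity is set by the outgroup: the derived state is whichever differs from the outgroup's state, so for I the derived state is '-', and for the remaining characters it is '+'.
I (derived state '-') is unique to Taxon 5 (autapomorphy; uninformative for grouping).
Only Taxon 4 and Taxon 6 show the derived state '+' for II, supporting them as a clade.
III (derived state '+') is shared by Taxon 5 and Taxon 9 — a synapomorphy uniting that clade.
Most parsimonious ingroup topology: ((Taxon 6,Taxon 4),(Taxon 9,Taxon 5)).
Taxon 4 and Taxon 6 share a more recent common ancestor with each other than either does with Taxon 9, so Taxon 9 is the least closely related of the three.

Taxon 9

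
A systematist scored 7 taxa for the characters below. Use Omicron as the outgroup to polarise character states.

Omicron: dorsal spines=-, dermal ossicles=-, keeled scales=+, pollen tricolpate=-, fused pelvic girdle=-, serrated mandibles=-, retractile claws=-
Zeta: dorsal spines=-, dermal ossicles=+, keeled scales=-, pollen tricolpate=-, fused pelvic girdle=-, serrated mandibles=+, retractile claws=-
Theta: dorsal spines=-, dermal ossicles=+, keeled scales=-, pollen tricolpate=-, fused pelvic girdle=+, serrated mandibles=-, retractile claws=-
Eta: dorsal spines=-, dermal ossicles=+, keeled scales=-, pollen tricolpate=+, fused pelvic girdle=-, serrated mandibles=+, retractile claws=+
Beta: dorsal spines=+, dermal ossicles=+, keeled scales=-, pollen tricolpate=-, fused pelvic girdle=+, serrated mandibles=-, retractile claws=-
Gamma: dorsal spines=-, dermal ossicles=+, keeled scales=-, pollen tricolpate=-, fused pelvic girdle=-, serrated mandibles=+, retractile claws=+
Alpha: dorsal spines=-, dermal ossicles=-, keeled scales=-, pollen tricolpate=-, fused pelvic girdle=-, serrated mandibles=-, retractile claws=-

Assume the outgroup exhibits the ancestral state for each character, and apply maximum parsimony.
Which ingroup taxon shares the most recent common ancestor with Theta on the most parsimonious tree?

Character polarity is set by the outgroup: the derived state is whichever differs from the outgroup's state, so for keeled scales the derived state is '-', and for the remaining characters it is '+'.
dorsal spines: derived state '+' in Beta only — an autapomorphy, so it tells us nothing about relationships among taxa.
dermal ossicles: derived state '+' in Beta, Eta, Gamma, Theta, and Zeta only — synapomorphy for {Beta, Eta, Gamma, Theta, Zeta}.
All ingroup taxa share the derived state '-' for keeled scales; it defines the ingroup but does not resolve relationships within it.
pollen tricolpate (derived state '+') is unique to Eta (autapomorphy; uninformative for grouping).
fused pelvic girdle (derived state '+') is shared by Beta and Theta — a synapomorphy uniting that clade.
serrated mandibles (derived state '+') is shared by Eta, Gamma, and Zeta — a synapomorphy uniting that clade.
retractile claws: derived state '+' in Eta and Gamma only — synapomorphy for {Eta, Gamma}.
Most parsimonious ingroup topology: (((Zeta,(Eta,Gamma)),(Theta,Beta)),Alpha).
Theta and Beta form a cherry on this tree, so they are sister taxa.

Beta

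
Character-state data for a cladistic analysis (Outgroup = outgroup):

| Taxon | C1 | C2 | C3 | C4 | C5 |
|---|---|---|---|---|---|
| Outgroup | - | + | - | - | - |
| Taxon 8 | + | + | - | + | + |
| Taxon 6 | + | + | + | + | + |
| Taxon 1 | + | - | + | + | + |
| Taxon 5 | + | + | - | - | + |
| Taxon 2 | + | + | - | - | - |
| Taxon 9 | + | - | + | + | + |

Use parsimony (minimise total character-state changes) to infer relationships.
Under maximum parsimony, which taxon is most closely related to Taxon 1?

Character polarity is set by the outgroup: the derived state is whichever differs from the outgroup's state, so for C2 the derived state is '-', and for the remaining characters it is '+'.
All ingroup taxa share the derived state '+' for C1; it defines the ingroup but does not resolve relationships within it.
C2 (derived state '-') is shared by Taxon 1 and Taxon 9 — a synapomorphy uniting that clade.
C3: derived state '+' in Taxon 1, Taxon 6, and Taxon 9 only — synapomorphy for {Taxon 1, Taxon 6, Taxon 9}.
Only Taxon 1, Taxon 6, Taxon 8, and Taxon 9 show the derived state '+' for C4, supporting them as a clade.
Only Taxon 1, Taxon 5, Taxon 6, Taxon 8, and Taxon 9 show the derived state '+' for C5, supporting them as a clade.
Most parsimonious ingroup topology: (((((Taxon 9,Taxon 1),Taxon 6),Taxon 8),Taxon 5),Taxon 2).
Taxon 1 and Taxon 9 form a cherry on this tree, so they are sister taxa.

Taxon 9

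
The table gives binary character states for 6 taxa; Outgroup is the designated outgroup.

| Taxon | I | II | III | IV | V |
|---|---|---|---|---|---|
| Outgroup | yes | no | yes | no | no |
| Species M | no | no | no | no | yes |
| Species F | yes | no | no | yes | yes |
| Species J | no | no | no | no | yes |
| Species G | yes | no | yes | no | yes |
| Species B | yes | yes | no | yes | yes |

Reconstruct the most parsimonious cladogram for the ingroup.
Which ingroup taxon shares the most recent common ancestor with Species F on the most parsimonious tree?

Species B

Character polarity is set by the outgroup: the derived state is whichever differs from the outgroup's state, so for I, III the derived state is 'no', and for the remaining characters it is 'yes'.
I: derived state 'no' in Species J and Species M only — synapomorphy for {Species J, Species M}.
II (derived state 'yes') is unique to Species B (autapomorphy; uninformative for grouping).
III: derived state 'no' in Species B, Species F, Species J, and Species M only — synapomorphy for {Species B, Species F, Species J, Species M}.
Only Species B and Species F show the derived state 'yes' for IV, supporting them as a clade.
V (derived state 'yes') is shared by all ingroup taxa — unites the whole ingroup.
Most parsimonious ingroup topology: (((Species M,Species J),(Species F,Species B)),Species G).
Species F and Species B form a cherry on this tree, so they are sister taxa.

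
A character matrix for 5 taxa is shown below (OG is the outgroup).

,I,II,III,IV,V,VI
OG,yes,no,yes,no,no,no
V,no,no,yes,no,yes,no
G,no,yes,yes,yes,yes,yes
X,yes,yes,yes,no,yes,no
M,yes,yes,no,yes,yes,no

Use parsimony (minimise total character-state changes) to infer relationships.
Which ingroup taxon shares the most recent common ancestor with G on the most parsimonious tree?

M

Character polarity is set by the outgroup: the derived state is whichever differs from the outgroup's state, so for I, III the derived state is 'no', and for the remaining characters it is 'yes'.
I (state 'no') occurs in G and V but conflicts with the nesting implied by the other characters — most parsimoniously interpreted as homoplasy.
Only G, M, and X show the derived state 'yes' for II, supporting them as a clade.
III (derived state 'no') is unique to M (autapomorphy; uninformative for grouping).
IV: derived state 'yes' in G and M only — synapomorphy for {G, M}.
All ingroup taxa share the derived state 'yes' for V; it defines the ingroup but does not resolve relationships within it.
VI (derived state 'yes') is unique to G (autapomorphy; uninformative for grouping).
Most parsimonious ingroup topology: (V,((G,M),X)).
G and M form a cherry on this tree, so they are sister taxa.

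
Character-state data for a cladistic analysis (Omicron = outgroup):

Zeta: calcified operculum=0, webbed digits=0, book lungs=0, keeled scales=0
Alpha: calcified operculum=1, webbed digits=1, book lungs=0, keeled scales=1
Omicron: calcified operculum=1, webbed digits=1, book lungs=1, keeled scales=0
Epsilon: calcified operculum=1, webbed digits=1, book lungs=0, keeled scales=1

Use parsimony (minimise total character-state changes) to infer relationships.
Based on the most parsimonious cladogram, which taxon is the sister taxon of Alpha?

Epsilon

Character polarity is set by the outgroup: the derived state is whichever differs from the outgroup's state, so for calcified operculum, webbed digits, book lungs the derived state is '0', and for the remaining characters it is '1'.
calcified operculum (derived state '0') is unique to Zeta (autapomorphy; uninformative for grouping).
webbed digits: derived state '0' in Zeta only — an autapomorphy, so it tells us nothing about relationships among taxa.
book lungs (derived state '0') is shared by all ingroup taxa — unites the whole ingroup.
Only Alpha and Epsilon show the derived state '1' for keeled scales, supporting them as a clade.
Most parsimonious ingroup topology: ((Epsilon,Alpha),Zeta).
Alpha and Epsilon form a cherry on this tree, so they are sister taxa.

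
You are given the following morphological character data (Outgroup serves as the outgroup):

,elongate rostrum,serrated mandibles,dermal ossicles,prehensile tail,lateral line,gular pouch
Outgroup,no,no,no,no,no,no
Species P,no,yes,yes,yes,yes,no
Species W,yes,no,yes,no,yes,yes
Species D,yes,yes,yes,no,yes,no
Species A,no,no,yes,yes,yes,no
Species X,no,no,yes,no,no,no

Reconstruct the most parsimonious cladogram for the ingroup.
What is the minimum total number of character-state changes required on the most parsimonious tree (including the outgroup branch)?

The outgroup has state 'no' for every character, so 'yes' is the derived state throughout.
elongate rostrum (derived state 'yes') is shared by Species D and Species W — a synapomorphy uniting that clade.
serrated mandibles groups Species D and Species P, which is incompatible with the clades supported by the remaining characters; treating it as convergent (homoplasy) costs fewer steps than any alternative tree.
dermal ossicles (derived state 'yes') is shared by all ingroup taxa — unites the whole ingroup.
prehensile tail (derived state 'yes') is shared by Species A and Species P — a synapomorphy uniting that clade.
Only Species A, Species D, Species P, and Species W show the derived state 'yes' for lateral line, supporting them as a clade.
gular pouch: derived state 'yes' in Species W only — an autapomorphy, so it tells us nothing about relationships among taxa.
Most parsimonious ingroup topology: (((Species A,Species P),(Species D,Species W)),Species X).
Changes per character on this tree: elongate rostrum: 1; serrated mandibles: 2; dermal ossicles: 1; prehensile tail: 1; lateral line: 1; gular pouch: 1.
Total = 7.

7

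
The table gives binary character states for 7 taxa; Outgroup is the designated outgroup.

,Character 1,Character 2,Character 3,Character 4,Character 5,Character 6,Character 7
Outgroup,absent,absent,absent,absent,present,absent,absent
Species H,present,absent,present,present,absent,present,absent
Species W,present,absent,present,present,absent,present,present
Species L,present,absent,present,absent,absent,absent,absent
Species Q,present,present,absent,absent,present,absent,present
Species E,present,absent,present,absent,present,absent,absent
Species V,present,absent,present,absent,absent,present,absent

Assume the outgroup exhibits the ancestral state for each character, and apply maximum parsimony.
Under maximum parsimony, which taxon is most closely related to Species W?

Character polarity is set by the outgroup: the derived state is whichever differs from the outgroup's state, so for Character 5 the derived state is 'absent', and for the remaining characters it is 'present'.
Character 1 (derived state 'present') is shared by all ingroup taxa — unites the whole ingroup.
Character 2: derived state 'present' in Species Q only — an autapomorphy, so it tells us nothing about relationships among taxa.
Character 3: derived state 'present' in Species E, Species H, Species L, Species V, and Species W only — synapomorphy for {Species E, Species H, Species L, Species V, Species W}.
Character 4 (derived state 'present') is shared by Species H and Species W — a synapomorphy uniting that clade.
Character 5 (derived state 'absent') is shared by Species H, Species L, Species V, and Species W — a synapomorphy uniting that clade.
Only Species H, Species V, and Species W show the derived state 'present' for Character 6, supporting them as a clade.
Character 7 (state 'present') occurs in Species Q and Species W but conflicts with the nesting implied by the other characters — most parsimoniously interpreted as homoplasy.
Most parsimonious ingroup topology: (((((Species H,Species W),Species V),Species L),Species E),Species Q).
Species W and Species H form a cherry on this tree, so they are sister taxa.

Species H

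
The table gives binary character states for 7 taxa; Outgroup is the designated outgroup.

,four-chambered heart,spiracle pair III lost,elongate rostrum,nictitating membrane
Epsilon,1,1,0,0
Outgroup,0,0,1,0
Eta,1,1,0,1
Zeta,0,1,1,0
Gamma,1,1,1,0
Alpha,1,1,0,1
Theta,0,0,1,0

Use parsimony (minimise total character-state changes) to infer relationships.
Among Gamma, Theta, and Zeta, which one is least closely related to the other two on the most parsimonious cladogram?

Theta

Character polarity is set by the outgroup: the derived state is whichever differs from the outgroup's state, so for elongate rostrum the derived state is '0', and for the remaining characters it is '1'.
Only Alpha, Epsilon, Eta, and Gamma show the derived state '1' for four-chambered heart, supporting them as a clade.
spiracle pair III lost (derived state '1') is shared by Alpha, Epsilon, Eta, Gamma, and Zeta — a synapomorphy uniting that clade.
elongate rostrum (derived state '0') is shared by Alpha, Epsilon, and Eta — a synapomorphy uniting that clade.
nictitating membrane: derived state '1' in Alpha and Eta only — synapomorphy for {Alpha, Eta}.
Most parsimonious ingroup topology: (((Gamma,((Eta,Alpha),Epsilon)),Zeta),Theta).
Zeta and Gamma share a more recent common ancestor with each other than either does with Theta, so Theta is the least closely related of the three.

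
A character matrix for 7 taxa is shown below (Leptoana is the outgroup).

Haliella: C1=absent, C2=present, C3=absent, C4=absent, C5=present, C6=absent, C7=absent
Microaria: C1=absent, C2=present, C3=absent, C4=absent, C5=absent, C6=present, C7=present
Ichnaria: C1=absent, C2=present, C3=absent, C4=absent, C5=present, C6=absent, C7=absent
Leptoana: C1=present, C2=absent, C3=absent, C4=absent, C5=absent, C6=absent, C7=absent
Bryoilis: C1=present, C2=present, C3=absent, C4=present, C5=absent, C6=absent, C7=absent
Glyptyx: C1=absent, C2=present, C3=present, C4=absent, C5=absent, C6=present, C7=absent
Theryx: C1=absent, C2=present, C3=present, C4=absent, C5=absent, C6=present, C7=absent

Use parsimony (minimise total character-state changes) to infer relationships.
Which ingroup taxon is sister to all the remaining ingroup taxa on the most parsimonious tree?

Character polarity is set by the outgroup: the derived state is whichever differs from the outgroup's state, so for C1 the derived state is 'absent', and for the remaining characters it is 'present'.
C1 (derived state 'absent') is shared by Glyptyx, Haliella, Ichnaria, Microaria, and Theryx — a synapomorphy uniting that clade.
All ingroup taxa share the derived state 'present' for C2; it defines the ingroup but does not resolve relationships within it.
C3: derived state 'present' in Glyptyx and Theryx only — synapomorphy for {Glyptyx, Theryx}.
C4: derived state 'present' in Bryoilis only — an autapomorphy, so it tells us nothing about relationships among taxa.
C5 (derived state 'present') is shared by Haliella and Ichnaria — a synapomorphy uniting that clade.
Only Glyptyx, Microaria, and Theryx show the derived state 'present' for C6, supporting them as a clade.
C7 (derived state 'present') is unique to Microaria (autapomorphy; uninformative for grouping).
Most parsimonious ingroup topology: (((Ichnaria,Haliella),((Glyptyx,Theryx),Microaria)),Bryoilis).
Bryoilis is sister to the clade containing all other ingroup taxa, so it is the earliest-diverging (most basal) ingroup lineage.

Bryoilis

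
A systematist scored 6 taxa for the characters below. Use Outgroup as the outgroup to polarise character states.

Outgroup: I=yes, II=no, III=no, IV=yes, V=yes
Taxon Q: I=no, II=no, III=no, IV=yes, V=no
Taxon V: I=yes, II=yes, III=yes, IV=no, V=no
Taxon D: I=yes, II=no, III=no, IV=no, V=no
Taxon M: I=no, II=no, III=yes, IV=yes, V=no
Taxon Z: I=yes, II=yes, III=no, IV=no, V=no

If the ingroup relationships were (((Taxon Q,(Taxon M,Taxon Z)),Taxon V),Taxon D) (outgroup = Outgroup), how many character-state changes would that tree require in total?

Map each character onto (((Taxon Q,(Taxon M,Taxon Z)),Taxon V),Taxon D) (rooted by Outgroup) and count the minimum state changes it requires (Fitch parsimony):
I: 2; II: 2; III: 2; IV: 3; V: 1.
Total tree length = 10.

10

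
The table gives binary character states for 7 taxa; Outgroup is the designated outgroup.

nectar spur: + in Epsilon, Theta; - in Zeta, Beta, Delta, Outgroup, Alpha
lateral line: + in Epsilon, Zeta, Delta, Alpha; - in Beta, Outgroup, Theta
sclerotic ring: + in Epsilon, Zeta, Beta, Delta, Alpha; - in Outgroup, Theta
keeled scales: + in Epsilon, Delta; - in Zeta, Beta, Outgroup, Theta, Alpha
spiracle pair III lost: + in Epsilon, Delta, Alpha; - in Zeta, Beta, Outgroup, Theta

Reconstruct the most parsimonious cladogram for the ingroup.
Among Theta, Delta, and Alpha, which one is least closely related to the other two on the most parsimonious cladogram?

The outgroup has state '-' for every character, so '+' is the derived state throughout.
nectar spur (state '+') occurs in Epsilon and Theta but conflicts with the nesting implied by the other characters — most parsimoniously interpreted as homoplasy.
lateral line: derived state '+' in Alpha, Delta, Epsilon, and Zeta only — synapomorphy for {Alpha, Delta, Epsilon, Zeta}.
Only Alpha, Beta, Delta, Epsilon, and Zeta show the derived state '+' for sclerotic ring, supporting them as a clade.
keeled scales (derived state '+') is shared by Delta and Epsilon — a synapomorphy uniting that clade.
Only Alpha, Delta, and Epsilon show the derived state '+' for spiracle pair III lost, supporting them as a clade.
Most parsimonious ingroup topology: (((((Epsilon,Delta),Alpha),Zeta),Beta),Theta).
Delta and Alpha share a more recent common ancestor with each other than either does with Theta, so Theta is the least closely related of the three.

Theta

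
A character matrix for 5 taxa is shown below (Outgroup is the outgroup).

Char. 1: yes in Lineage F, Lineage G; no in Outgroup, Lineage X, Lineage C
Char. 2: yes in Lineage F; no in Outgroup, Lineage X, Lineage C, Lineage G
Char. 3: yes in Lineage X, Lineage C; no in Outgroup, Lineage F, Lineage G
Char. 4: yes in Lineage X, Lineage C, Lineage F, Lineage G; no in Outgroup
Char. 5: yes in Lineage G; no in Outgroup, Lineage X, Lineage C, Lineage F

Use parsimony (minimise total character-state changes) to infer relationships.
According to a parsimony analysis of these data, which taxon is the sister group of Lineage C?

Lineage X

The outgroup has state 'no' for every character, so 'yes' is the derived state throughout.
Char. 1 (derived state 'yes') is shared by Lineage F and Lineage G — a synapomorphy uniting that clade.
Char. 2 (derived state 'yes') is unique to Lineage F (autapomorphy; uninformative for grouping).
Char. 3 (derived state 'yes') is shared by Lineage C and Lineage X — a synapomorphy uniting that clade.
Char. 4 (derived state 'yes') is shared by all ingroup taxa — unites the whole ingroup.
Char. 5 (derived state 'yes') is unique to Lineage G (autapomorphy; uninformative for grouping).
Most parsimonious ingroup topology: ((Lineage X,Lineage C),(Lineage F,Lineage G)).
Lineage C and Lineage X form a cherry on this tree, so they are sister taxa.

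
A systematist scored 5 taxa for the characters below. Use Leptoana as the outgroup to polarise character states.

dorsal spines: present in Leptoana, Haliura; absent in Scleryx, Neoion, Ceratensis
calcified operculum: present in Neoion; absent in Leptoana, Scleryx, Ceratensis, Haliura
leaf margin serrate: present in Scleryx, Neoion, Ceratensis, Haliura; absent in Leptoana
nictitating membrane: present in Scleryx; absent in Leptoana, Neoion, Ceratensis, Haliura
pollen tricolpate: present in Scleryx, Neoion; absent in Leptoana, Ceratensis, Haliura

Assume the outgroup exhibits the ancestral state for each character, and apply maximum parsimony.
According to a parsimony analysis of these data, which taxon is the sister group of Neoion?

Scleryx

Character polarity is set by the outgroup: the derived state is whichever differs from the outgroup's state, so for dorsal spines the derived state is 'absent', and for the remaining characters it is 'present'.
dorsal spines: derived state 'absent' in Ceratensis, Neoion, and Scleryx only — synapomorphy for {Ceratensis, Neoion, Scleryx}.
calcified operculum (derived state 'present') is unique to Neoion (autapomorphy; uninformative for grouping).
leaf margin serrate (derived state 'present') is shared by all ingroup taxa — unites the whole ingroup.
nictitating membrane (derived state 'present') is unique to Scleryx (autapomorphy; uninformative for grouping).
Only Neoion and Scleryx show the derived state 'present' for pollen tricolpate, supporting them as a clade.
Most parsimonious ingroup topology: (((Scleryx,Neoion),Ceratensis),Haliura).
Neoion and Scleryx form a cherry on this tree, so they are sister taxa.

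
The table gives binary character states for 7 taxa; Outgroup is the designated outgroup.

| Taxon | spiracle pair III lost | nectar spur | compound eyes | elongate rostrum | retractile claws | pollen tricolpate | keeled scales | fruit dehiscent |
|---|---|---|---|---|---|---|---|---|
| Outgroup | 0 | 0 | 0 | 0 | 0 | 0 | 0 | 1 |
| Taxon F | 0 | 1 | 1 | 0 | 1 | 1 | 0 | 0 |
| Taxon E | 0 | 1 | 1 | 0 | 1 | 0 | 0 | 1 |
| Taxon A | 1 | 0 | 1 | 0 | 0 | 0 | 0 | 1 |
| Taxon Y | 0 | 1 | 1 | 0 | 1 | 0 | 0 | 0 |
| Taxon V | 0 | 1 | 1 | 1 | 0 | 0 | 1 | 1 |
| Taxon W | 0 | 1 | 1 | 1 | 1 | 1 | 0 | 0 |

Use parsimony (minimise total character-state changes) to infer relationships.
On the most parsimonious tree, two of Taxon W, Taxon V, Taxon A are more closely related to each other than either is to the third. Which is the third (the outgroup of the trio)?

Character polarity is set by the outgroup: the derived state is whichever differs from the outgroup's state, so for fruit dehiscent the derived state is '0', and for the remaining characters it is '1'.
spiracle pair III lost (derived state '1') is unique to Taxon A (autapomorphy; uninformative for grouping).
nectar spur (derived state '1') is shared by Taxon E, Taxon F, Taxon V, Taxon W, and Taxon Y — a synapomorphy uniting that clade.
compound eyes (derived state '1') is shared by all ingroup taxa — unites the whole ingroup.
elongate rostrum groups Taxon V and Taxon W, which is incompatible with the clades supported by the remaining characters; treating it as convergent (homoplasy) costs fewer steps than any alternative tree.
Only Taxon E, Taxon F, Taxon W, and Taxon Y show the derived state '1' for retractile claws, supporting them as a clade.
pollen tricolpate (derived state '1') is shared by Taxon F and Taxon W — a synapomorphy uniting that clade.
keeled scales (derived state '1') is unique to Taxon V (autapomorphy; uninformative for grouping).
Only Taxon F, Taxon W, and Taxon Y show the derived state '0' for fruit dehiscent, supporting them as a clade.
Most parsimonious ingroup topology: (((((Taxon F,Taxon W),Taxon Y),Taxon E),Taxon V),Taxon A).
Taxon V and Taxon W share a more recent common ancestor with each other than either does with Taxon A, so Taxon A is the least closely related of the three.

Taxon A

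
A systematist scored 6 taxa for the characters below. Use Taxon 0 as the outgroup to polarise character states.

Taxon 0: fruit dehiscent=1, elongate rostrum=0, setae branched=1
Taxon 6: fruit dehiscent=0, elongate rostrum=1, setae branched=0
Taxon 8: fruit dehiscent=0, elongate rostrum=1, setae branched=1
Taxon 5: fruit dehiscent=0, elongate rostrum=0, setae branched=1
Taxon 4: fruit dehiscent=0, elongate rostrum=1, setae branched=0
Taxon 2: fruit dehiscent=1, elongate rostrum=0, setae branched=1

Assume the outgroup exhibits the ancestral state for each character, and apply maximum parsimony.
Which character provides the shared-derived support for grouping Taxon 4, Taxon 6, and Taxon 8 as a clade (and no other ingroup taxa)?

elongate rostrum

Character polarity is set by the outgroup: the derived state is whichever differs from the outgroup's state, so for fruit dehiscent, setae branched the derived state is '0', and for the remaining characters it is '1'.
fruit dehiscent: derived state '0' in Taxon 4, Taxon 5, Taxon 6, and Taxon 8 only — synapomorphy for {Taxon 4, Taxon 5, Taxon 6, Taxon 8}.
Only Taxon 4, Taxon 6, and Taxon 8 show the derived state '1' for elongate rostrum, supporting them as a clade.
Only Taxon 4 and Taxon 6 show the derived state '0' for setae branched, supporting them as a clade.
Most parsimonious ingroup topology: ((((Taxon 6,Taxon 4),Taxon 8),Taxon 5),Taxon 2).
The clade {Taxon 4, Taxon 6, Taxon 8} is supported by elongate rostrum: its derived state '1' occurs in exactly those taxa and in no other taxon (including the outgroup).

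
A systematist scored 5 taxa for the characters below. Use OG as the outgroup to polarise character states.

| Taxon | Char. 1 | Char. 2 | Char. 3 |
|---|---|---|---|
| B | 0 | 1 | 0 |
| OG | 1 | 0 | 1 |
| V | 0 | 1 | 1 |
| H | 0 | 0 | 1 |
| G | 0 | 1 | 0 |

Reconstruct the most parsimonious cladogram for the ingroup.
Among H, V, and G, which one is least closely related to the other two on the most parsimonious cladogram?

Character polarity is set by the outgroup: the derived state is whichever differs from the outgroup's state, so for Char. 1, Char. 3 the derived state is '0', and for the remaining characters it is '1'.
All ingroup taxa share the derived state '0' for Char. 1; it defines the ingroup but does not resolve relationships within it.
Char. 2 (derived state '1') is shared by B, G, and V — a synapomorphy uniting that clade.
Char. 3: derived state '0' in B and G only — synapomorphy for {B, G}.
Most parsimonious ingroup topology: (((B,G),V),H).
G and V share a more recent common ancestor with each other than either does with H, so H is the least closely related of the three.

H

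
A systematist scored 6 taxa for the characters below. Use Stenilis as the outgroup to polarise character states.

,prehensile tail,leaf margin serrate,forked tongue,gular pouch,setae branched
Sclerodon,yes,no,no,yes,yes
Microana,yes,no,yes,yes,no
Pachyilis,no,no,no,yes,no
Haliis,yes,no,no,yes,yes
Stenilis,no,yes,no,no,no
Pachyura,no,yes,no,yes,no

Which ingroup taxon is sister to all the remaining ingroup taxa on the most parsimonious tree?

Character polarity is set by the outgroup: the derived state is whichever differs from the outgroup's state, so for leaf margin serrate the derived state is 'no', and for the remaining characters it is 'yes'.
prehensile tail (derived state 'yes') is shared by Haliis, Microana, and Sclerodon — a synapomorphy uniting that clade.
leaf margin serrate: derived state 'no' in Haliis, Microana, Pachyilis, and Sclerodon only — synapomorphy for {Haliis, Microana, Pachyilis, Sclerodon}.
forked tongue (derived state 'yes') is unique to Microana (autapomorphy; uninformative for grouping).
gular pouch (derived state 'yes') is shared by all ingroup taxa — unites the whole ingroup.
setae branched (derived state 'yes') is shared by Haliis and Sclerodon — a synapomorphy uniting that clade.
Most parsimonious ingroup topology: (((Microana,(Haliis,Sclerodon)),Pachyilis),Pachyura).
Pachyura is sister to the clade containing all other ingroup taxa, so it is the earliest-diverging (most basal) ingroup lineage.

Pachyura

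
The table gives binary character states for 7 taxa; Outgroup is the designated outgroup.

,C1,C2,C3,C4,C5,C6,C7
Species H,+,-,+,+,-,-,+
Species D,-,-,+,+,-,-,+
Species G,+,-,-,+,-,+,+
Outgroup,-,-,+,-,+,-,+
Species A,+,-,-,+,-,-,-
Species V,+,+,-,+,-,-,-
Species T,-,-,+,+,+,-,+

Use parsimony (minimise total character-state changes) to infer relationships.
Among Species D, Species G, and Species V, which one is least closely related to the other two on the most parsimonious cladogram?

Character polarity is set by the outgroup: the derived state is whichever differs from the outgroup's state, so for C3, C5, C7 the derived state is '-', and for the remaining characters it is '+'.
C1 (derived state '+') is shared by Species A, Species G, Species H, and Species V — a synapomorphy uniting that clade.
C2: derived state '+' in Species V only — an autapomorphy, so it tells us nothing about relationships among taxa.
Only Species A, Species G, and Species V show the derived state '-' for C3, supporting them as a clade.
C4 (derived state '+') is shared by all ingroup taxa — unites the whole ingroup.
Only Species A, Species D, Species G, Species H, and Species V show the derived state '-' for C5, supporting them as a clade.
C6 (derived state '+') is unique to Species G (autapomorphy; uninformative for grouping).
C7: derived state '-' in Species A and Species V only — synapomorphy for {Species A, Species V}.
Most parsimonious ingroup topology: ((Species D,((Species G,(Species V,Species A)),Species H)),Species T).
Species V and Species G share a more recent common ancestor with each other than either does with Species D, so Species D is the least closely related of the three.

Species D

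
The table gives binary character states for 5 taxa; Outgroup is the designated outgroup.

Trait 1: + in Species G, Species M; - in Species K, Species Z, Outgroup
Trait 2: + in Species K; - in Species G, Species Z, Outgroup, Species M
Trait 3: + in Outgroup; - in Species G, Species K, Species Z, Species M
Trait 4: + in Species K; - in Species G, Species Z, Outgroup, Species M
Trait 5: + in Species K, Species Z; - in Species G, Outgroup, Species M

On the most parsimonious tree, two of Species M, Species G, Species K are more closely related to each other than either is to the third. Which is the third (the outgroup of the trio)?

Species K

Character polarity is set by the outgroup: the derived state is whichever differs from the outgroup's state, so for Trait 3 the derived state is '-', and for the remaining characters it is '+'.
Trait 1 (derived state '+') is shared by Species G and Species M — a synapomorphy uniting that clade.
Trait 2 (derived state '+') is unique to Species K (autapomorphy; uninformative for grouping).
All ingroup taxa share the derived state '-' for Trait 3; it defines the ingroup but does not resolve relationships within it.
Trait 4 (derived state '+') is unique to Species K (autapomorphy; uninformative for grouping).
Trait 5: derived state '+' in Species K and Species Z only — synapomorphy for {Species K, Species Z}.
Most parsimonious ingroup topology: ((Species K,Species Z),(Species G,Species M)).
Species G and Species M share a more recent common ancestor with each other than either does with Species K, so Species K is the least closely related of the three.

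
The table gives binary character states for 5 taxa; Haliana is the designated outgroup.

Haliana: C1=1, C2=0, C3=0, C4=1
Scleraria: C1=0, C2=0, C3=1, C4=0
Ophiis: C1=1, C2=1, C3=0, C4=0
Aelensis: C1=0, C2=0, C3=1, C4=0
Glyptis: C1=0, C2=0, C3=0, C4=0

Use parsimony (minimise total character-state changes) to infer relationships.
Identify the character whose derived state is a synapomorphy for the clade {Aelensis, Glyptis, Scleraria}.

Character polarity is set by the outgroup: the derived state is whichever differs from the outgroup's state, so for C1, C4 the derived state is '0', and for the remaining characters it is '1'.
Only Aelensis, Glyptis, and Scleraria show the derived state '0' for C1, supporting them as a clade.
C2: derived state '1' in Ophiis only — an autapomorphy, so it tells us nothing about relationships among taxa.
Only Aelensis and Scleraria show the derived state '1' for C3, supporting them as a clade.
All ingroup taxa share the derived state '0' for C4; it defines the ingroup but does not resolve relationships within it.
Most parsimonious ingroup topology: (((Scleraria,Aelensis),Glyptis),Ophiis).
The clade {Aelensis, Glyptis, Scleraria} is supported by C1: its derived state '0' occurs in exactly those taxa and in no other taxon (including the outgroup).

C1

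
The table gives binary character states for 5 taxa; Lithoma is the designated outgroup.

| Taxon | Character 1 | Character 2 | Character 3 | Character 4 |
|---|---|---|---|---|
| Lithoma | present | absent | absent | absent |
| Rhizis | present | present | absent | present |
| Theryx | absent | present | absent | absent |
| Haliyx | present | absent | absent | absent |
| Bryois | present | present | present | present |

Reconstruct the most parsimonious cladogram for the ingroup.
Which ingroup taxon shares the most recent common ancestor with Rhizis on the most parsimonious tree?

Character polarity is set by the outgroup: the derived state is whichever differs from the outgroup's state, so for Character 1 the derived state is 'absent', and for the remaining characters it is 'present'.
Character 1 (derived state 'absent') is unique to Theryx (autapomorphy; uninformative for grouping).
Character 2 (derived state 'present') is shared by Bryois, Rhizis, and Theryx — a synapomorphy uniting that clade.
Character 3 (derived state 'present') is unique to Bryois (autapomorphy; uninformative for grouping).
Character 4: derived state 'present' in Bryois and Rhizis only — synapomorphy for {Bryois, Rhizis}.
Most parsimonious ingroup topology: (((Rhizis,Bryois),Theryx),Haliyx).
Rhizis and Bryois form a cherry on this tree, so they are sister taxa.

Bryois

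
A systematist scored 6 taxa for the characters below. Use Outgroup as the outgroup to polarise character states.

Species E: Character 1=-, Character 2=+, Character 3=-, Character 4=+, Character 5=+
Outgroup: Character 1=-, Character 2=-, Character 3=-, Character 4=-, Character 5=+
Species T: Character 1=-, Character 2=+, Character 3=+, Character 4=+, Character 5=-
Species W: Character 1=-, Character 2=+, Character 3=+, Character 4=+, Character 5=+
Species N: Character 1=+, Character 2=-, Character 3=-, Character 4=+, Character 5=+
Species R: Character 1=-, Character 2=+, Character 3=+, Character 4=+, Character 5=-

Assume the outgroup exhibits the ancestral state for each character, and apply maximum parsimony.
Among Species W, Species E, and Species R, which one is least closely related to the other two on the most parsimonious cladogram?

Character polarity is set by the outgroup: the derived state is whichever differs from the outgroup's state, so for Character 5 the derived state is '-', and for the remaining characters it is '+'.
Character 1: derived state '+' in Species N only — an autapomorphy, so it tells us nothing about relationships among taxa.
Character 2: derived state '+' in Species E, Species R, Species T, and Species W only — synapomorphy for {Species E, Species R, Species T, Species W}.
Character 3 (derived state '+') is shared by Species R, Species T, and Species W — a synapomorphy uniting that clade.
All ingroup taxa share the derived state '+' for Character 4; it defines the ingroup but does not resolve relationships within it.
Character 5 (derived state '-') is shared by Species R and Species T — a synapomorphy uniting that clade.
Most parsimonious ingroup topology: ((((Species T,Species R),Species W),Species E),Species N).
Species R and Species W share a more recent common ancestor with each other than either does with Species E, so Species E is the least closely related of the three.

Species E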